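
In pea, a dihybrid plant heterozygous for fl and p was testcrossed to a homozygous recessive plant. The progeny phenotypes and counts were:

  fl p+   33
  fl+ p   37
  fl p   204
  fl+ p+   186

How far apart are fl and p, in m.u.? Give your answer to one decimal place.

15.2 m.u.

The two most frequent classes, fl+ p+ (186) and fl p (204), are the parental types, so the F1 was fl+ p+ / fl p.
The recombinant classes are fl+ p and fl p+: 37 + 33 = 70.
Recombination frequency = 70/460 = 0.1522 ≈ 15.2%, i.e. 15.2 m.u.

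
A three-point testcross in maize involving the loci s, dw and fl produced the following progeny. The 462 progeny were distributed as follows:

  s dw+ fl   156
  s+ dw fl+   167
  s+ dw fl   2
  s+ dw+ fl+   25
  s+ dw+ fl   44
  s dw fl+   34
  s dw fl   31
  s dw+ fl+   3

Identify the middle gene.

The two most frequent reciprocal classes, s dw+ fl and s+ dw fl+, are the parental types, so the F1 was s dw+ fl / s+ dw fl+.
The two rarest classes, s dw+ fl+ and s+ dw fl, are the double crossovers. Comparing them with the parentals, only the fl allele has switched, so fl is the middle locus and the order is s – fl – dw.

fl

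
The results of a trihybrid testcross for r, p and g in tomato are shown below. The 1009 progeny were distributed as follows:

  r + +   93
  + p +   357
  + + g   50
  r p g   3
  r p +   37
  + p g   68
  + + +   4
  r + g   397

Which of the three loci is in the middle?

The two most frequent reciprocal classes, + p + and r + g, are the parental types, so the F1 was + p + / r + g.
The two rarest classes, + + + and r p g, are the double crossovers. Comparing them with the parentals, only the p allele has switched, so p is the middle locus and the order is g – p – r.

p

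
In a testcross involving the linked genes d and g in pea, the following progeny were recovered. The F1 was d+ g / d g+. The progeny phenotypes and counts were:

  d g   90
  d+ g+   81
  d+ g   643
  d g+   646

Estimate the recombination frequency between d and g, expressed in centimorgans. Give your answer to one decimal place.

11.7 centimorgans

The recombinant classes are d+ g+ and d g: 81 + 90 = 171.
Recombination frequency = 171/1460 = 0.1171 ≈ 11.7%, i.e. 11.7 centimorgans.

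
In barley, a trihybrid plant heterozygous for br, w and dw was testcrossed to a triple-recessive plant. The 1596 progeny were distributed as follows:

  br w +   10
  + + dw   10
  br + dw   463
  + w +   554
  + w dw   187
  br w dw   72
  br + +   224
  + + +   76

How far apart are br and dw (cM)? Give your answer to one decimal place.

27.0 cM

The two most frequent reciprocal classes, br + dw and + w +, are the parental types, so the F1 was br + dw / + w +.
The two rarest classes, + + dw and br w +, are the double crossovers. Comparing them with the parentals, only the br allele has switched, so br is the middle locus and the order is dw – br – w.
Crossovers in the dw–br interval produce the single-crossover classes br + + and + w dw (224 + 187 = 411) plus the double crossovers (20).
RF(dw–br) = (411 + 20) / 1596 = 431/1596 = 0.2701 → 27.0 cM.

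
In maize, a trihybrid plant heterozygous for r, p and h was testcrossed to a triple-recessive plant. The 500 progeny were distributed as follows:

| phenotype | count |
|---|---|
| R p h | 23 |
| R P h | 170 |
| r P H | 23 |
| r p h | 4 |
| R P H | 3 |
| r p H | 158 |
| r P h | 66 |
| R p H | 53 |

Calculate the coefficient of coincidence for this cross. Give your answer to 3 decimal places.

The two most frequent reciprocal classes, r p H and R P h, are the parental types, so the F1 was r p H / R P h.
The two rarest classes, r p h and R P H, are the double crossovers. Comparing them with the parentals, only the h allele has switched, so h is the middle locus and the order is p – h – r.
p–h: (46 + 7)/500 = 0.1060; h–r: (119 + 7)/500 = 0.2520.
Expected DCO frequency = 0.1060 × 0.2520 ≈ 0.02671; observed = 7/500 ≈ 0.01400.
Coefficient of coincidence = 0.01400/0.02671 ≈ 0.524.

0.524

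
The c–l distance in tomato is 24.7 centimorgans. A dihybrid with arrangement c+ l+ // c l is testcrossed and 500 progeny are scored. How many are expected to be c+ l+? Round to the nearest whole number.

A map distance of 24.7 centimorgans corresponds to a recombination frequency of 0.247.
The F1 is c+ l+ / c l, so c+ l+ is a parental gamete class with expected frequency (1 − r)/2 = 0.753/2 = 0.3765.
Expected number = 0.3765 × 500 = 188.25 ≈ 188.

188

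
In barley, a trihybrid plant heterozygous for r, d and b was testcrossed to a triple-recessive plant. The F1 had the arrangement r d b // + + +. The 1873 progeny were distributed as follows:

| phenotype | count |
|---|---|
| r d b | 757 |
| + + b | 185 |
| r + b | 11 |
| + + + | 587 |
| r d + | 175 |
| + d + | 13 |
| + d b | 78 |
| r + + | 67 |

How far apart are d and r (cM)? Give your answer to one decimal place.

The two rarest classes, r + b and + d +, are the double crossovers. Comparing them with the parentals, only the d allele has switched, so d is the middle locus and the order is b – d – r.
Crossovers in the d–r interval produce the single-crossover classes + d b and r + + (78 + 67 = 145) plus the double crossovers (24).
RF(d–r) = (145 + 24) / 1873 = 169/1873 = 0.0902 → 9.0 cM.

9.0 cM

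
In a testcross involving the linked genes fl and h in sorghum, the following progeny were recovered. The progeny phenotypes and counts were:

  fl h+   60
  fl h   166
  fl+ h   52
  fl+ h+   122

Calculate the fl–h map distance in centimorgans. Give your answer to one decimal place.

28.0 centimorgans

The two most frequent classes, fl+ h+ (122) and fl h (166), are the parental types, so the F1 was fl+ h+ / fl h.
The recombinant classes are fl+ h and fl h+: 52 + 60 = 112.
Recombination frequency = 112/400 = 0.2800 ≈ 28.0%, i.e. 28.0 centimorgans.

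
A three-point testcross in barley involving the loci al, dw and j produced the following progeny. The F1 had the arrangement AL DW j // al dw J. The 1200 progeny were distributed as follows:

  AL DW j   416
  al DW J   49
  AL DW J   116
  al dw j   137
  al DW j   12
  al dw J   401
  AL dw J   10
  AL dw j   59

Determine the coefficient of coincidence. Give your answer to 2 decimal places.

The two rarest classes, al DW j and AL dw J, are the double crossovers. Comparing them with the parentals, only the al allele has switched, so al is the middle locus and the order is j – al – dw.
j–al: (253 + 22)/1200 = 0.2292; al–dw: (108 + 22)/1200 = 0.1083.
Expected DCO frequency = 0.2292 × 0.1083 ≈ 0.02482; observed = 22/1200 ≈ 0.01833.
Coefficient of coincidence = 0.01833/0.02482 ≈ 0.74.

0.74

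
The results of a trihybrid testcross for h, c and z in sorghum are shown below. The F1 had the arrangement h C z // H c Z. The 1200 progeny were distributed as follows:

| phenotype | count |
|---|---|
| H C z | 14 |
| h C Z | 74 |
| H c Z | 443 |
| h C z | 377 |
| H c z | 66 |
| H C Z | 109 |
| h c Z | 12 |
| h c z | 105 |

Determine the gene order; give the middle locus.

The two rarest classes, H C z and h c Z, are the double crossovers. Comparing them with the parentals, only the h allele has switched, so h is the middle locus and the order is c – h – z.

h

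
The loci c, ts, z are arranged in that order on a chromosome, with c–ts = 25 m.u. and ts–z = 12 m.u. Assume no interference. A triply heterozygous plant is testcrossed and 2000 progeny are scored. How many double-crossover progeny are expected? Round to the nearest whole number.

Map distances give recombination frequencies of 0.250 and 0.120 for the two intervals.
With no interference, expected double-crossover frequency = 0.250 × 0.120 = 0.03000.
Expected number = 0.03000 × 2000 = 60.00 ≈ 60.

60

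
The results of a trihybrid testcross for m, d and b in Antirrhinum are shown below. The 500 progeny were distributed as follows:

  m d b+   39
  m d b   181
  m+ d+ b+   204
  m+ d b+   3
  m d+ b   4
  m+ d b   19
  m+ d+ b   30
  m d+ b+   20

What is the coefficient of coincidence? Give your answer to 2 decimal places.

1.00

The two most frequent reciprocal classes, m+ d+ b+ and m d b, are the parental types, so the F1 was m+ d+ b+ / m d b.
The two rarest classes, m+ d b+ and m d+ b, are the double crossovers. Comparing them with the parentals, only the d allele has switched, so d is the middle locus and the order is m – d – b.
m–d: (39 + 7)/500 = 0.0920; d–b: (69 + 7)/500 = 0.1520.
Expected DCO frequency = 0.0920 × 0.1520 ≈ 0.01398; observed = 7/500 ≈ 0.01400.
Coefficient of coincidence = 0.01400/0.01398 ≈ 1.00.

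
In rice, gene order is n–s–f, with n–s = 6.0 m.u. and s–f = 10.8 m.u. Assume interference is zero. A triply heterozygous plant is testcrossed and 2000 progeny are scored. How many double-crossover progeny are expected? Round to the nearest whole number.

13

Map distances give recombination frequencies of 0.060 and 0.108 for the two intervals.
With no interference, expected double-crossover frequency = 0.060 × 0.108 = 0.00648.
Expected number = 0.00648 × 2000 = 12.96 ≈ 13.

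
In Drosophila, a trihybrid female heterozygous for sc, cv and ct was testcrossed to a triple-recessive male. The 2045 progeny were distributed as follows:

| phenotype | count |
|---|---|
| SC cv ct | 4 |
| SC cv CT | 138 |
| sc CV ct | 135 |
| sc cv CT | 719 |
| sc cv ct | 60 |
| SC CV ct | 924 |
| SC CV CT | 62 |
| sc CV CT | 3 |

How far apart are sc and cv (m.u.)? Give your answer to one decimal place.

The two most frequent reciprocal classes, sc cv CT and SC CV ct, are the parental types, so the F1 was sc cv CT / SC CV ct.
The two rarest classes, sc CV CT and SC cv ct, are the double crossovers. Comparing them with the parentals, only the cv allele has switched, so cv is the middle locus and the order is sc – cv – ct.
Crossovers in the sc–cv interval produce the single-crossover classes SC cv CT and sc CV ct (138 + 135 = 273) plus the double crossovers (7).
RF(sc–cv) = (273 + 7) / 2045 = 280/2045 = 0.1369 → 13.7 m.u.

13.7 m.u.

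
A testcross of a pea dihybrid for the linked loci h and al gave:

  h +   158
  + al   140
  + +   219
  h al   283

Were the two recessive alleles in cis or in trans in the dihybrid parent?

The two most frequent classes are + + (219) and h al (283); these are the parental (non-recombinant) types.
So the F1 carried + + on one chromosome and h al on the other — the recessive alleles are on the same chromosome (cis / coupling).

cis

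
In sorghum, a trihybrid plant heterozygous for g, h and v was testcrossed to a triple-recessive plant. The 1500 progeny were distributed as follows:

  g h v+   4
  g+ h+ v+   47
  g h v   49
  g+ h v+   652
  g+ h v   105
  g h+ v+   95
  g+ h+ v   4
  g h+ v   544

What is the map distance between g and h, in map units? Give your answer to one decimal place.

The two most frequent reciprocal classes, g+ h v+ and g h+ v, are the parental types, so the F1 was g+ h v+ / g h+ v.
The two rarest classes, g h v+ and g+ h+ v, are the double crossovers. Comparing them with the parentals, only the g allele has switched, so g is the middle locus and the order is v – g – h.
Crossovers in the g–h interval produce the single-crossover classes g+ h+ v+ and g h v (47 + 49 = 96) plus the double crossovers (8).
RF(g–h) = (96 + 8) / 1500 = 104/1500 = 0.0693 → 6.9 map units.

6.9 map units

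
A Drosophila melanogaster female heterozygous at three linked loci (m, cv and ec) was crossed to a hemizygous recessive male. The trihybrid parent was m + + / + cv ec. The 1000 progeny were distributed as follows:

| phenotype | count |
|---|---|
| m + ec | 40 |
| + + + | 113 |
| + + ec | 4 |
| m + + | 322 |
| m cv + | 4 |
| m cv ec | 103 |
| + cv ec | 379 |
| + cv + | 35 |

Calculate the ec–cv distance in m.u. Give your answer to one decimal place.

The two rarest classes, m cv + and + + ec, are the double crossovers. Comparing them with the parentals, only the cv allele has switched, so cv is the middle locus and the order is m – cv – ec.
Crossovers in the cv–ec interval produce the single-crossover classes m + ec and + cv + (40 + 35 = 75) plus the double crossovers (8).
RF(cv–ec) = (75 + 8) / 1000 = 83/1000 = 0.0830 → 8.3 m.u.

8.3 m.u.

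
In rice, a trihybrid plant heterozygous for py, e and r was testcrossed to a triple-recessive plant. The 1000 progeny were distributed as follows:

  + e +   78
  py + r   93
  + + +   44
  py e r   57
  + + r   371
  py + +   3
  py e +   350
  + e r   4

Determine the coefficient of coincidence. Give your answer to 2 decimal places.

0.36

The two most frequent reciprocal classes, py e + and + + r, are the parental types, so the F1 was py e + / + + r.
The two rarest classes, py + + and + e r, are the double crossovers. Comparing them with the parentals, only the e allele has switched, so e is the middle locus and the order is py – e – r.
py–e: (171 + 7)/1000 = 0.1780; e–r: (101 + 7)/1000 = 0.1080.
Expected DCO frequency = 0.1780 × 0.1080 ≈ 0.01922; observed = 7/1000 ≈ 0.00700.
Coefficient of coincidence = 0.00700/0.01922 ≈ 0.36.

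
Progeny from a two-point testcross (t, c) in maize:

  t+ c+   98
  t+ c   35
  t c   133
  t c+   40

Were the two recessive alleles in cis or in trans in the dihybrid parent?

The two most frequent classes are t+ c+ (98) and t c (133); these are the parental (non-recombinant) types.
So the F1 carried t+ c+ on one chromosome and t c on the other — the recessive alleles are on the same chromosome (cis / coupling).

cis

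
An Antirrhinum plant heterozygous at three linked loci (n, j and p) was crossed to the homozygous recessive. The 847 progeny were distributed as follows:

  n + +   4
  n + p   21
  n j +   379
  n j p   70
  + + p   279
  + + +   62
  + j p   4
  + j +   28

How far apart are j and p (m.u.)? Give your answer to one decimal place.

16.5 m.u.

The two most frequent reciprocal classes, + + p and n j +, are the parental types, so the F1 was + + p / n j +.
The two rarest classes, + j p and n + +, are the double crossovers. Comparing them with the parentals, only the j allele has switched, so j is the middle locus and the order is p – j – n.
Crossovers in the p–j interval produce the single-crossover classes + + + and n j p (62 + 70 = 132) plus the double crossovers (8).
RF(p–j) = (132 + 8) / 847 = 140/847 = 0.1653 → 16.5 m.u.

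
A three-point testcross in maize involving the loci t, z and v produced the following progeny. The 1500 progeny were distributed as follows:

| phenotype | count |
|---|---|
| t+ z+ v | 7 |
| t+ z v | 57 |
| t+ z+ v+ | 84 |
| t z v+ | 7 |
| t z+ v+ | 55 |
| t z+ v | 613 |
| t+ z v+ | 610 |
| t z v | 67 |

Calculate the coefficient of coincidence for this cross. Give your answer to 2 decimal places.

1.01

The two most frequent reciprocal classes, t z+ v and t+ z v+, are the parental types, so the F1 was t z+ v / t+ z v+.
The two rarest classes, t+ z+ v and t z v+, are the double crossovers. Comparing them with the parentals, only the t allele has switched, so t is the middle locus and the order is v – t – z.
v–t: (112 + 14)/1500 = 0.0840; t–z: (151 + 14)/1500 = 0.1100.
Expected DCO frequency = 0.0840 × 0.1100 ≈ 0.00924; observed = 14/1500 ≈ 0.00933.
Coefficient of coincidence = 0.00933/0.00924 ≈ 1.01.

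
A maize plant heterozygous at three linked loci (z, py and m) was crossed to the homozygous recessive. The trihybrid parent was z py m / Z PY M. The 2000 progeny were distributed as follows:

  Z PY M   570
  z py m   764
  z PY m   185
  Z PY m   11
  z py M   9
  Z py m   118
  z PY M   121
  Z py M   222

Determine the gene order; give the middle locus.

m

The two rarest classes, z py M and Z PY m, are the double crossovers. Comparing them with the parentals, only the m allele has switched, so m is the middle locus and the order is py – m – z.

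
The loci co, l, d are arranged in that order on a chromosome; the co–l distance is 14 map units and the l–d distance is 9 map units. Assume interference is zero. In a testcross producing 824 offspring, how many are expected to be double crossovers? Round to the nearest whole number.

10

Map distances give recombination frequencies of 0.140 and 0.090 for the two intervals.
With no interference, expected double-crossover frequency = 0.140 × 0.090 = 0.01260.
Expected number = 0.01260 × 824 = 10.38 ≈ 10.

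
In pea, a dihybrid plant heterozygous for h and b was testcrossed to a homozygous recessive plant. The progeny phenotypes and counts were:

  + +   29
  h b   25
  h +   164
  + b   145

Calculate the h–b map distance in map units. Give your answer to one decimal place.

14.9 map units

The two most frequent classes, + b (145) and h + (164), are the parental types, so the F1 was + b / h +.
The recombinant classes are + + and h b: 29 + 25 = 54.
Recombination frequency = 54/363 = 0.1488 ≈ 14.9%, i.e. 14.9 map units.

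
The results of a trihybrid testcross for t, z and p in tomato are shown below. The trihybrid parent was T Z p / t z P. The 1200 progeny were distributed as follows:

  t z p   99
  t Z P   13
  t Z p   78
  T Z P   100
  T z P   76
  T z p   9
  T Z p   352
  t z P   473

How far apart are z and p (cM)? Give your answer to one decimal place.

The two rarest classes, T z p and t Z P, are the double crossovers. Comparing them with the parentals, only the z allele has switched, so z is the middle locus and the order is t – z – p.
Crossovers in the z–p interval produce the single-crossover classes T Z P and t z p (100 + 99 = 199) plus the double crossovers (22).
RF(z–p) = (199 + 22) / 1200 = 221/1200 = 0.1842 → 18.4 cM.

18.4 cM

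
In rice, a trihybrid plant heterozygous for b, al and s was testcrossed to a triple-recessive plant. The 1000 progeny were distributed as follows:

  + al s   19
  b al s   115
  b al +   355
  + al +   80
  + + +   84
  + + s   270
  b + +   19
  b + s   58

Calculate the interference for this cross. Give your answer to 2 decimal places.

The two most frequent reciprocal classes, + + s and b al +, are the parental types, so the F1 was + + s / b al +.
The two rarest classes, + al s and b + +, are the double crossovers. Comparing them with the parentals, only the al allele has switched, so al is the middle locus and the order is s – al – b.
s–al: (199 + 38)/1000 = 0.2370; al–b: (138 + 38)/1000 = 0.1760.
Expected DCO frequency = 0.2370 × 0.1760 ≈ 0.04171; observed = 38/1000 ≈ 0.03800.
Coefficient of coincidence = 0.03800/0.04171 ≈ 0.91; interference = 1 − 0.91 = 0.09.

0.09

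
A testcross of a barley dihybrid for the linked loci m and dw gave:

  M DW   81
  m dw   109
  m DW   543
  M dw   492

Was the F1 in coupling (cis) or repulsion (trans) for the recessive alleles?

trans

The two most frequent classes are M dw (492) and m DW (543); these are the parental (non-recombinant) types.
So the F1 carried M dw on one chromosome and m DW on the other — the recessive alleles are on opposite chromosomes (trans / repulsion).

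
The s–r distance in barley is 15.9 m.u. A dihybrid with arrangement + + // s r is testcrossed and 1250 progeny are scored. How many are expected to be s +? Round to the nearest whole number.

99

A map distance of 15.9 m.u. corresponds to a recombination frequency of 0.159.
The F1 is + + / s r, so s + is a recombinant gamete class with expected frequency r/2 = 0.159/2 = 0.0795.
Expected number = 0.0795 × 1250 = 99.38 ≈ 99.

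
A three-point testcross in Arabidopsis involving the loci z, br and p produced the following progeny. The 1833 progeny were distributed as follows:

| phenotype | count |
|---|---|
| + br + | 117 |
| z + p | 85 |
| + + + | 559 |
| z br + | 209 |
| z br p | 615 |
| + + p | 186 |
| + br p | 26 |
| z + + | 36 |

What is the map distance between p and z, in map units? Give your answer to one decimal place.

24.9 map units

The two most frequent reciprocal classes, z br p and + + +, are the parental types, so the F1 was z br p / + + +.
The two rarest classes, + br p and z + +, are the double crossovers. Comparing them with the parentals, only the z allele has switched, so z is the middle locus and the order is p – z – br.
Crossovers in the p–z interval produce the single-crossover classes z br + and + + p (209 + 186 = 395) plus the double crossovers (62).
RF(p–z) = (395 + 62) / 1833 = 457/1833 = 0.2493 → 24.9 map units.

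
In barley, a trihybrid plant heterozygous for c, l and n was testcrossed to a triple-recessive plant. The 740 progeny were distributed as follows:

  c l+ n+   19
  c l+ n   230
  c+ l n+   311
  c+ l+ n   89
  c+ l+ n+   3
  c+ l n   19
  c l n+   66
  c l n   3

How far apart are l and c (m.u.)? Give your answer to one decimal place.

21.8 m.u.

The two most frequent reciprocal classes, c+ l n+ and c l+ n, are the parental types, so the F1 was c+ l n+ / c l+ n.
The two rarest classes, c+ l+ n+ and c l n, are the double crossovers. Comparing them with the parentals, only the l allele has switched, so l is the middle locus and the order is c – l – n.
Crossovers in the c–l interval produce the single-crossover classes c l n+ and c+ l+ n (66 + 89 = 155) plus the double crossovers (6).
RF(c–l) = (155 + 6) / 740 = 161/740 = 0.2176 → 21.8 m.u.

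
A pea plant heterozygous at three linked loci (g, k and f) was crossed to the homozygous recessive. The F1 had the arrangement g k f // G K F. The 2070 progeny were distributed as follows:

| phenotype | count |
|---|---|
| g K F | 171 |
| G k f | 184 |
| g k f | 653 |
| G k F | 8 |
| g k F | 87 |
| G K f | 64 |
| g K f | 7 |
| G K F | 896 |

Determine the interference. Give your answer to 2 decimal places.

0.49

The two rarest classes, g K f and G k F, are the double crossovers. Comparing them with the parentals, only the k allele has switched, so k is the middle locus and the order is g – k – f.
g–k: (355 + 15)/2070 = 0.1787; k–f: (151 + 15)/2070 = 0.0802.
Expected DCO frequency = 0.1787 × 0.0802 ≈ 0.01433; observed = 15/2070 ≈ 0.00725.
Coefficient of coincidence = 0.00725/0.01433 ≈ 0.51; interference = 1 − 0.51 = 0.49.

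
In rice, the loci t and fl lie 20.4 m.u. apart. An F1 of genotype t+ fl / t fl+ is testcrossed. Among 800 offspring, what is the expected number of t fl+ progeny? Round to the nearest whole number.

318

A map distance of 20.4 m.u. corresponds to a recombination frequency of 0.204.
The F1 is t+ fl / t fl+, so t fl+ is a parental gamete class with expected frequency (1 − r)/2 = 0.796/2 = 0.3980.
Expected number = 0.3980 × 800 = 318.40 ≈ 318.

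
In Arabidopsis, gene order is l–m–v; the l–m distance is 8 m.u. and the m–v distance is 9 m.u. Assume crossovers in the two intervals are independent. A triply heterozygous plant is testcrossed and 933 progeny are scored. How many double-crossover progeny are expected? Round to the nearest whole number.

7

Map distances give recombination frequencies of 0.080 and 0.090 for the two intervals.
With no interference, expected double-crossover frequency = 0.080 × 0.090 = 0.00720.
Expected number = 0.00720 × 933 = 6.72 ≈ 7.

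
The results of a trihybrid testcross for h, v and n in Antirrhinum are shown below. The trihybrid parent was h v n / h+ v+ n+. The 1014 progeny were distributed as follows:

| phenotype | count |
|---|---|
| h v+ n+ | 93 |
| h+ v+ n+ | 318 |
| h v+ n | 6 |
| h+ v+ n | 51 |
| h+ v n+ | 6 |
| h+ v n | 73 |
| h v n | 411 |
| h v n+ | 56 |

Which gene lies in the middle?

The two rarest classes, h v+ n and h+ v n+, are the double crossovers. Comparing them with the parentals, only the v allele has switched, so v is the middle locus and the order is n – v – h.

v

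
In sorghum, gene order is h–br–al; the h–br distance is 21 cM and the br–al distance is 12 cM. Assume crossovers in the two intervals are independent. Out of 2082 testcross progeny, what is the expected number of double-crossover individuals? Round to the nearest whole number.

52

Map distances give recombination frequencies of 0.210 and 0.120 for the two intervals.
With no interference, expected double-crossover frequency = 0.210 × 0.120 = 0.02520.
Expected number = 0.02520 × 2082 = 52.47 ≈ 52.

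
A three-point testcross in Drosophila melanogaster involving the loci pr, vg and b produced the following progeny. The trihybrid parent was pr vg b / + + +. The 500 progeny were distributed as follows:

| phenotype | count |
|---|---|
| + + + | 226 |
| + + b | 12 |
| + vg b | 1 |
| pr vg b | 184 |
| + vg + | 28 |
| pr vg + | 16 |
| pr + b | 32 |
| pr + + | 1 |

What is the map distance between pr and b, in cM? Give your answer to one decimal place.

The two rarest classes, + vg b and pr + +, are the double crossovers. Comparing them with the parentals, only the pr allele has switched, so pr is the middle locus and the order is b – pr – vg.
Crossovers in the b–pr interval produce the single-crossover classes pr vg + and + + b (16 + 12 = 28) plus the double crossovers (2).
RF(b–pr) = (28 + 2) / 500 = 30/500 = 0.0600 → 6.0 cM.

6.0 cM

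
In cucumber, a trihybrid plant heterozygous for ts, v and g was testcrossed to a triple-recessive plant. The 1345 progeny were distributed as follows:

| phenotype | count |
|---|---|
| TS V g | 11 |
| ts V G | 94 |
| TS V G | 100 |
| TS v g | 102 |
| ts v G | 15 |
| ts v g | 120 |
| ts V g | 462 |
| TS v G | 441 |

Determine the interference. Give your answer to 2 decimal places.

The two most frequent reciprocal classes, ts V g and TS v G, are the parental types, so the F1 was ts V g / TS v G.
The two rarest classes, TS V g and ts v G, are the double crossovers. Comparing them with the parentals, only the ts allele has switched, so ts is the middle locus and the order is v – ts – g.
v–ts: (220 + 26)/1345 = 0.1829; ts–g: (196 + 26)/1345 = 0.1651.
Expected DCO frequency = 0.1829 × 0.1651 ≈ 0.03020; observed = 26/1345 ≈ 0.01933.
Coefficient of coincidence = 0.01933/0.03020 ≈ 0.64; interference = 1 − 0.64 = 0.36.

0.36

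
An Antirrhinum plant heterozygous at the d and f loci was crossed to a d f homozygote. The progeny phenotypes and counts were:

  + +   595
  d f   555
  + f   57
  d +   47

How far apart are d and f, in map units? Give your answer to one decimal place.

8.3 map units

The two most frequent classes, + + (595) and d f (555), are the parental types, so the F1 was + + / d f.
The recombinant classes are + f and d +: 57 + 47 = 104.
Recombination frequency = 104/1254 = 0.0829 ≈ 8.3%, i.e. 8.3 map units.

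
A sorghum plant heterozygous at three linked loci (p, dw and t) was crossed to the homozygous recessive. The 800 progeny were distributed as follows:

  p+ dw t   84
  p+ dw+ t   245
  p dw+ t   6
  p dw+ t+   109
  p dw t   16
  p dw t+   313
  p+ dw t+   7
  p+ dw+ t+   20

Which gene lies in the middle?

p

The two most frequent reciprocal classes, p dw t+ and p+ dw+ t, are the parental types, so the F1 was p dw t+ / p+ dw+ t.
The two rarest classes, p+ dw t+ and p dw+ t, are the double crossovers. Comparing them with the parentals, only the p allele has switched, so p is the middle locus and the order is dw – p – t.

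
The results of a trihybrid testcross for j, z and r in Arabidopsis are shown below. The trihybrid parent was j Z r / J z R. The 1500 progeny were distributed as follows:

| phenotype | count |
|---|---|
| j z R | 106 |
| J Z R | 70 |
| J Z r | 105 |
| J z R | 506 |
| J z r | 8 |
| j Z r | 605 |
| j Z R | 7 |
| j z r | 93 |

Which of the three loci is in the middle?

r

The two rarest classes, j Z R and J z r, are the double crossovers. Comparing them with the parentals, only the r allele has switched, so r is the middle locus and the order is z – r – j.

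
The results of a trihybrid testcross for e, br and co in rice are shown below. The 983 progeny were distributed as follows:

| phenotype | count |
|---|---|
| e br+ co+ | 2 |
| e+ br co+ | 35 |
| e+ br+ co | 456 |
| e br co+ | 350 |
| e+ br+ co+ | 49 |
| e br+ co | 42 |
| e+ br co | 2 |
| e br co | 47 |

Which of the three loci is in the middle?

br

The two most frequent reciprocal classes, e+ br+ co and e br co+, are the parental types, so the F1 was e+ br+ co / e br co+.
The two rarest classes, e+ br co and e br+ co+, are the double crossovers. Comparing them with the parentals, only the br allele has switched, so br is the middle locus and the order is co – br – e.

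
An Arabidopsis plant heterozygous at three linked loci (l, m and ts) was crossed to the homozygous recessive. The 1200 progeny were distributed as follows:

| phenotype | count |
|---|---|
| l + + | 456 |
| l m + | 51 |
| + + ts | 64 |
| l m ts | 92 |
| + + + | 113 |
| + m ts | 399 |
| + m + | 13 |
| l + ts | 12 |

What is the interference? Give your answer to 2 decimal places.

0.07

The two most frequent reciprocal classes, l + + and + m ts, are the parental types, so the F1 was l + + / + m ts.
The two rarest classes, l + ts and + m +, are the double crossovers. Comparing them with the parentals, only the ts allele has switched, so ts is the middle locus and the order is l – ts – m.
l–ts: (205 + 25)/1200 = 0.1917; ts–m: (115 + 25)/1200 = 0.1167.
Expected DCO frequency = 0.1917 × 0.1167 ≈ 0.02237; observed = 25/1200 ≈ 0.02083.
Coefficient of coincidence = 0.02083/0.02237 ≈ 0.93; interference = 1 − 0.93 = 0.07.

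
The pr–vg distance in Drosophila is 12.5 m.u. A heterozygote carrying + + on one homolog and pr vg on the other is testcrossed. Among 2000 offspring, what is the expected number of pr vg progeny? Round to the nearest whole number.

A map distance of 12.5 m.u. corresponds to a recombination frequency of 0.125.
The F1 is + + / pr vg, so pr vg is a parental gamete class with expected frequency (1 − r)/2 = 0.875/2 = 0.4375.
Expected number = 0.4375 × 2000 = 875.00 ≈ 875.

875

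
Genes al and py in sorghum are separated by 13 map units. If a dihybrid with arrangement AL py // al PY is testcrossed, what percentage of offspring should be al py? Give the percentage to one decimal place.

A map distance of 13 map units corresponds to a recombination frequency of 0.130.
The F1 is AL py / al PY, so al py is a recombinant gamete class with expected frequency r/2 = 0.130/2 = 0.0650.
That is 0.0650 = 6.5% of the progeny.

6.5%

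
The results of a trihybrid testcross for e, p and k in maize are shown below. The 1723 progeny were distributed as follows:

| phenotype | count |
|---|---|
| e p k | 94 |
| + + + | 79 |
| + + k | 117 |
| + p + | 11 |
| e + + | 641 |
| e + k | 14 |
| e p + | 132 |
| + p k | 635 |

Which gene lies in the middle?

k

The two most frequent reciprocal classes, e + + and + p k, are the parental types, so the F1 was e + + / + p k.
The two rarest classes, e + k and + p +, are the double crossovers. Comparing them with the parentals, only the k allele has switched, so k is the middle locus and the order is p – k – e.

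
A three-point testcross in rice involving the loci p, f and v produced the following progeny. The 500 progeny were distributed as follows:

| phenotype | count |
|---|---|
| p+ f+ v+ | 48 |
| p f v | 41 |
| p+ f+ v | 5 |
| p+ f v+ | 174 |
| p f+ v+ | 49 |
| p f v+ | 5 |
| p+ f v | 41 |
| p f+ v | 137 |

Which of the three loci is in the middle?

The two most frequent reciprocal classes, p f+ v and p+ f v+, are the parental types, so the F1 was p f+ v / p+ f v+.
The two rarest classes, p+ f+ v and p f v+, are the double crossovers. Comparing them with the parentals, only the p allele has switched, so p is the middle locus and the order is f – p – v.

p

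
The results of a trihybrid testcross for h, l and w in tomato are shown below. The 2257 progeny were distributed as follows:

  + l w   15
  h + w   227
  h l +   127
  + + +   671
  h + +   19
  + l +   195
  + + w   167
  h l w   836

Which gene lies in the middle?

h

The two most frequent reciprocal classes, + + + and h l w, are the parental types, so the F1 was + + + / h l w.
The two rarest classes, h + + and + l w, are the double crossovers. Comparing them with the parentals, only the h allele has switched, so h is the middle locus and the order is l – h – w.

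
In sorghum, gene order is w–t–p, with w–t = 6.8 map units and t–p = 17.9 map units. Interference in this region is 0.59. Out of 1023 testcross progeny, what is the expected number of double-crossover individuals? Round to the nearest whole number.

Map distances give recombination frequencies of 0.068 and 0.179 for the two intervals.
With interference 0.59 (so coincidence = 0.41), expected double-crossover frequency = 0.068 × 0.179 × 0.41 = 0.00499.
Expected number = 0.00499 × 1023 = 5.11 ≈ 5.

5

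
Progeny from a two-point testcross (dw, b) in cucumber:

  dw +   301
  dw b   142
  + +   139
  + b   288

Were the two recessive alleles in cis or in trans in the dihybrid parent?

trans

The two most frequent classes are + b (288) and dw + (301); these are the parental (non-recombinant) types.
So the F1 carried + b on one chromosome and dw + on the other — the recessive alleles are on opposite chromosomes (trans / repulsion).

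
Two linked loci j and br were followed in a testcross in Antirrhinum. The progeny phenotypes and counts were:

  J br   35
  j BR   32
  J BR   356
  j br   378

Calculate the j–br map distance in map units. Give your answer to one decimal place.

8.4 map units

The two most frequent classes, J BR (356) and j br (378), are the parental types, so the F1 was J BR / j br.
The recombinant classes are J br and j BR: 35 + 32 = 67.
Recombination frequency = 67/801 = 0.0836 ≈ 8.4%, i.e. 8.4 map units.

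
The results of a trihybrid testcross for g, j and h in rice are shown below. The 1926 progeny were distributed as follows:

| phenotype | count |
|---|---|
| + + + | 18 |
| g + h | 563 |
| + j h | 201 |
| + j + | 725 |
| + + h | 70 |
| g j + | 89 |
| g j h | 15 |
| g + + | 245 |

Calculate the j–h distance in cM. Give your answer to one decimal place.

24.9 cM

The two most frequent reciprocal classes, g + h and + j +, are the parental types, so the F1 was g + h / + j +.
The two rarest classes, g j h and + + +, are the double crossovers. Comparing them with the parentals, only the j allele has switched, so j is the middle locus and the order is g – j – h.
Crossovers in the j–h interval produce the single-crossover classes g + + and + j h (245 + 201 = 446) plus the double crossovers (33).
RF(j–h) = (446 + 33) / 1926 = 479/1926 = 0.2487 → 24.9 cM.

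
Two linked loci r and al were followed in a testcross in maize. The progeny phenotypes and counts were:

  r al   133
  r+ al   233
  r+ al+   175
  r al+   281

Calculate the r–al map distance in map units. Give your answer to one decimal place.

37.5 map units

The two most frequent classes, r+ al (233) and r al+ (281), are the parental types, so the F1 was r+ al / r al+.
The recombinant classes are r+ al+ and r al: 175 + 133 = 308.
Recombination frequency = 308/822 = 0.3747 ≈ 37.5%, i.e. 37.5 map units.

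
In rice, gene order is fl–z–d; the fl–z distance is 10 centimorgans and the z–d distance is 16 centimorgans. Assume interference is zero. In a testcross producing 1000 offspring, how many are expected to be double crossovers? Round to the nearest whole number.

16

Map distances give recombination frequencies of 0.100 and 0.160 for the two intervals.
With no interference, expected double-crossover frequency = 0.100 × 0.160 = 0.01600.
Expected number = 0.01600 × 1000 = 16.00 ≈ 16.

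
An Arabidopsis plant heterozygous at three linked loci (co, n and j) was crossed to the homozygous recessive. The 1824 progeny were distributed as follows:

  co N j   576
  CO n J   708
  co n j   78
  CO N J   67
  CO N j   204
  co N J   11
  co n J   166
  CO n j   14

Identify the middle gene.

j

The two most frequent reciprocal classes, CO n J and co N j, are the parental types, so the F1 was CO n J / co N j.
The two rarest classes, CO n j and co N J, are the double crossovers. Comparing them with the parentals, only the j allele has switched, so j is the middle locus and the order is n – j – co.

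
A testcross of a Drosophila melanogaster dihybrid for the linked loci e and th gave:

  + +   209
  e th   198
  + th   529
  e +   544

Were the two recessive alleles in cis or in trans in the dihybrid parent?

The two most frequent classes are + th (529) and e + (544); these are the parental (non-recombinant) types.
So the F1 carried + th on one chromosome and e + on the other — the recessive alleles are on opposite chromosomes (trans / repulsion).

trans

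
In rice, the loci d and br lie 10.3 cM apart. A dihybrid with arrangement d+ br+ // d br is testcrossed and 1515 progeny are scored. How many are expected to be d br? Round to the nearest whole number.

A map distance of 10.3 cM corresponds to a recombination frequency of 0.103.
The F1 is d+ br+ / d br, so d br is a parental gamete class with expected frequency (1 − r)/2 = 0.897/2 = 0.4485.
Expected number = 0.4485 × 1515 = 679.48 ≈ 679.

679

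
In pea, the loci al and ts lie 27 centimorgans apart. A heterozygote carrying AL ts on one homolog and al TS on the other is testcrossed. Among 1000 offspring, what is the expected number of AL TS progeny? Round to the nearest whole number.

A map distance of 27 centimorgans corresponds to a recombination frequency of 0.270.
The F1 is AL ts / al TS, so AL TS is a recombinant gamete class with expected frequency r/2 = 0.270/2 = 0.1350.
Expected number = 0.1350 × 1000 = 135.00 ≈ 135.

135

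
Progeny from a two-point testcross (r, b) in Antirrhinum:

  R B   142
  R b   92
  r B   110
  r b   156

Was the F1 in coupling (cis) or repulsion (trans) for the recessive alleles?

cis

The two most frequent classes are R B (142) and r b (156); these are the parental (non-recombinant) types.
So the F1 carried R B on one chromosome and r b on the other — the recessive alleles are on the same chromosome (cis / coupling).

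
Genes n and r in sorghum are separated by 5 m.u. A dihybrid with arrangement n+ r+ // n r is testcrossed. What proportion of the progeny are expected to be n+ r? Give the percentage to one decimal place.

A map distance of 5 m.u. corresponds to a recombination frequency of 0.050.
The F1 is n+ r+ / n r, so n+ r is a recombinant gamete class with expected frequency r/2 = 0.050/2 = 0.0250.
That is 0.0250 = 2.5% of the progeny.

2.5%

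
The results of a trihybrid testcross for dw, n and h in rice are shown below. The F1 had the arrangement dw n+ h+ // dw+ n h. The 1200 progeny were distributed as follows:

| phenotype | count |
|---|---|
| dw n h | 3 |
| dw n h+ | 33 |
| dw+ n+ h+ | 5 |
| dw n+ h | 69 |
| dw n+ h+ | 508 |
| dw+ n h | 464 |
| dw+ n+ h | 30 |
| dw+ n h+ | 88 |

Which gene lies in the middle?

The two rarest classes, dw+ n+ h+ and dw n h, are the double crossovers. Comparing them with the parentals, only the dw allele has switched, so dw is the middle locus and the order is h – dw – n.

dw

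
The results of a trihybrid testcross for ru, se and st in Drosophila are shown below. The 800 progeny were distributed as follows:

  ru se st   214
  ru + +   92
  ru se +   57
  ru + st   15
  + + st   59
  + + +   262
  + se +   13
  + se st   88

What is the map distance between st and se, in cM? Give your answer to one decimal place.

The two most frequent reciprocal classes, ru se st and + + +, are the parental types, so the F1 was ru se st / + + +.
The two rarest classes, ru + st and + se +, are the double crossovers. Comparing them with the parentals, only the se allele has switched, so se is the middle locus and the order is st – se – ru.
Crossovers in the st–se interval produce the single-crossover classes ru se + and + + st (57 + 59 = 116) plus the double crossovers (28).
RF(st–se) = (116 + 28) / 800 = 144/800 = 0.1800 → 18.0 cM.

18.0 cM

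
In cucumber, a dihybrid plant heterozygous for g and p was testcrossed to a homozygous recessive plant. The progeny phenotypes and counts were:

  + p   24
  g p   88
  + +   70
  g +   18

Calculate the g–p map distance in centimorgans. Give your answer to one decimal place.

The two most frequent classes, + + (70) and g p (88), are the parental types, so the F1 was + + / g p.
The recombinant classes are + p and g +: 24 + 18 = 42.
Recombination frequency = 42/200 = 0.2100 ≈ 21.0%, i.e. 21.0 centimorgans.

21.0 centimorgans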